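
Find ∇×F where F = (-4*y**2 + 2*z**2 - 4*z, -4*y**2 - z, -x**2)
(1, 2*x + 4*z - 4, 8*y)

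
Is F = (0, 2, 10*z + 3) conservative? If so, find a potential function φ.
Yes, F is conservative. φ = 2*y + 5*z**2 + 3*z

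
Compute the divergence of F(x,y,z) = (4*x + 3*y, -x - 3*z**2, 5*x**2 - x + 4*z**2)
8*z + 4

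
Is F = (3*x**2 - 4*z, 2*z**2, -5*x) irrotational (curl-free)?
No, ∇×F = (-4*z, 1, 0)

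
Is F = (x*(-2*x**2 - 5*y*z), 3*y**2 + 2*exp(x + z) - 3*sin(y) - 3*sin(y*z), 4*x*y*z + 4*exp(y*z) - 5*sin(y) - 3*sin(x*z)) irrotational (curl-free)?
No, ∇×F = (4*x*z + 3*y*cos(y*z) + 4*z*exp(y*z) - 2*exp(x + z) - 5*cos(y), -5*x*y - 4*y*z + 3*z*cos(x*z), 5*x*z + 2*exp(x + z))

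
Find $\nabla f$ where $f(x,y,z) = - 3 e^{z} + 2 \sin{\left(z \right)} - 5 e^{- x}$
(5*exp(-x), 0, -3*exp(z) + 2*cos(z))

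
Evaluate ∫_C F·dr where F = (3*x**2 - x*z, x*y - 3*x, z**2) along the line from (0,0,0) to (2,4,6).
212/3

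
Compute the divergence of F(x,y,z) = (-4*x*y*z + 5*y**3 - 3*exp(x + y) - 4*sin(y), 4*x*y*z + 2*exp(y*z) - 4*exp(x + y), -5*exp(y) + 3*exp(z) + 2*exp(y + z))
4*x*z - 4*y*z + 2*z*exp(y*z) + 3*exp(z) - 7*exp(x + y) + 2*exp(y + z)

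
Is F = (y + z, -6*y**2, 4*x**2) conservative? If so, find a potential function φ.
No, ∇×F = (0, 1 - 8*x, -1) ≠ 0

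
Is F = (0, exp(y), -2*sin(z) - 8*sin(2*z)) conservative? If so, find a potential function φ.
Yes, F is conservative. φ = exp(y) + 2*cos(z) + 4*cos(2*z)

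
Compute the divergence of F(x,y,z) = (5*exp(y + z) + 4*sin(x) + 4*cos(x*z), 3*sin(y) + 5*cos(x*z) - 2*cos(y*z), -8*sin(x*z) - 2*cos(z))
-8*x*cos(x*z) - 4*z*sin(x*z) + 2*z*sin(y*z) + 2*sin(z) + 4*cos(x) + 3*cos(y)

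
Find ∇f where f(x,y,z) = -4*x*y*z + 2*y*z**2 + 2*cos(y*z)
(-4*y*z, 2*z*(-2*x + z - sin(y*z)), 2*y*(-2*x + 2*z - sin(y*z)))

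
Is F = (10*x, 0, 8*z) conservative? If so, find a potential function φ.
Yes, F is conservative. φ = 5*x**2 + 4*z**2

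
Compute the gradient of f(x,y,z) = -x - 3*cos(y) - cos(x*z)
(z*sin(x*z) - 1, 3*sin(y), x*sin(x*z))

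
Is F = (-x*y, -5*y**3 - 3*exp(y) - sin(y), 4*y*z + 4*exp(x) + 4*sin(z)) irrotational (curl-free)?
No, ∇×F = (4*z, -4*exp(x), x)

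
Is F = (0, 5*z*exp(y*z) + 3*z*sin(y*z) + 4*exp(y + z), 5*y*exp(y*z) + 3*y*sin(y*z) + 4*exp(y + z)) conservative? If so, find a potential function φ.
Yes, F is conservative. φ = 5*exp(y*z) + 4*exp(y + z) - 3*cos(y*z)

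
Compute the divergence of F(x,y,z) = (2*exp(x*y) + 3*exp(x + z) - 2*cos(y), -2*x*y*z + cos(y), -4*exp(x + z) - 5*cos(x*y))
-2*x*z + 2*y*exp(x*y) - exp(x + z) - sin(y)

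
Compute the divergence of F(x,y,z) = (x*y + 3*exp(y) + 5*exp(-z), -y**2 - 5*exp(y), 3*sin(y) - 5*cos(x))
-y - 5*exp(y)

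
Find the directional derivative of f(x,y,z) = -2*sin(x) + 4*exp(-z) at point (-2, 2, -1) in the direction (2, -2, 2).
-2*sqrt(3)*(cos(2) + 2*E)/3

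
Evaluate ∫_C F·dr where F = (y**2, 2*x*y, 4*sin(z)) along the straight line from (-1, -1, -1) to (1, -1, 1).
2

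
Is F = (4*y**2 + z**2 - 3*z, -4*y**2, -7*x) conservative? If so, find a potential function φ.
No, ∇×F = (0, 2*z + 4, -8*y) ≠ 0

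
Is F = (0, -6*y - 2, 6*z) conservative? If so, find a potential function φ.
Yes, F is conservative. φ = -3*y**2 - 2*y + 3*z**2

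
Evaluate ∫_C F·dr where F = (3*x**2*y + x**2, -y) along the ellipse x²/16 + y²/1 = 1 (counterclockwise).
-48*pi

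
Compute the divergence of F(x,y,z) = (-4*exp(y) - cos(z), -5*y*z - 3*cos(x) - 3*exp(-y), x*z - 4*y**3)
x - 5*z + 3*exp(-y)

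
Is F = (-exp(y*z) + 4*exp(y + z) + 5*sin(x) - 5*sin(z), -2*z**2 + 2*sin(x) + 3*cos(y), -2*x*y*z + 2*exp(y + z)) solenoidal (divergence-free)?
No, ∇·F = -2*x*y + 2*exp(y + z) - 3*sin(y) + 5*cos(x)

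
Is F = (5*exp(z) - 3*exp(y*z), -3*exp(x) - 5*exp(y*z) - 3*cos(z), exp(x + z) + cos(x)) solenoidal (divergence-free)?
No, ∇·F = -5*z*exp(y*z) + exp(x + z)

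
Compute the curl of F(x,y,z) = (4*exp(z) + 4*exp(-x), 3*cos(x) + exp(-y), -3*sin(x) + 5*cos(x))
(0, 4*exp(z) + 5*sin(x) + 3*cos(x), -3*sin(x))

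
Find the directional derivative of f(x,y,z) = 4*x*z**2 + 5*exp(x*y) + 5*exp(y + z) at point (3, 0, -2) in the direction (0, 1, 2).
sqrt(5)*(3 - 81*exp(2)/5)*exp(-2)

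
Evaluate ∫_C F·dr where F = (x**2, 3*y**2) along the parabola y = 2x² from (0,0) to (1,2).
25/3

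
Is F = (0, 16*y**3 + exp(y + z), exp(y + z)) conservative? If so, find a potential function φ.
Yes, F is conservative. φ = 4*y**4 + exp(y + z)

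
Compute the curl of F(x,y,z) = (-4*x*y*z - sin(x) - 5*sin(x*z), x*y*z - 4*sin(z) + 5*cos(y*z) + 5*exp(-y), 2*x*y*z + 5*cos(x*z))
(-x*y + 2*x*z + 5*y*sin(y*z) + 4*cos(z), -4*x*y - 5*x*cos(x*z) - 2*y*z + 5*z*sin(x*z), z*(4*x + y))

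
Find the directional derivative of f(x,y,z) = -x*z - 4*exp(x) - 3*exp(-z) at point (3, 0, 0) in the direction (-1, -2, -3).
2*sqrt(14)*exp(3)/7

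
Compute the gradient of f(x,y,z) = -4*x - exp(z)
(-4, 0, -exp(z))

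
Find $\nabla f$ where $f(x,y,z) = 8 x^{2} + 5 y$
(16*x, 5, 0)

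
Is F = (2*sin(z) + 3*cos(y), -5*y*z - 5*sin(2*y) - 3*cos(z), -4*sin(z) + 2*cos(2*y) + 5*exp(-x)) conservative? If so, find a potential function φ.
No, ∇×F = (5*y - 4*sin(2*y) - 3*sin(z), 2*cos(z) + 5*exp(-x), 3*sin(y)) ≠ 0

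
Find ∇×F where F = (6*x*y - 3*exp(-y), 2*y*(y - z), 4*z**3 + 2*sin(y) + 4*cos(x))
(2*y + 2*cos(y), 4*sin(x), -6*x - 3*exp(-y))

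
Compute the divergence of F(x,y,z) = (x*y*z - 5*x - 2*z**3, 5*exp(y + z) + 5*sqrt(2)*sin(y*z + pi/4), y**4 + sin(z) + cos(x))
y*z + 5*sqrt(2)*z*cos(y*z + pi/4) + 5*exp(y + z) + cos(z) - 5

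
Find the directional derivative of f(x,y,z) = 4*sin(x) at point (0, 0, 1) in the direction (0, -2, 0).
0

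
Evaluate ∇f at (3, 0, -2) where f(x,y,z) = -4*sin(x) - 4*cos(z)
(-4*cos(3), 0, -4*sin(2))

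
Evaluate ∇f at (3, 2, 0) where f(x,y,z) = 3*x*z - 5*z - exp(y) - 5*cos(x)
(5*sin(3), -exp(2), 4)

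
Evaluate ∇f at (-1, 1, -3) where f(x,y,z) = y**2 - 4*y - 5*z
(0, -2, -5)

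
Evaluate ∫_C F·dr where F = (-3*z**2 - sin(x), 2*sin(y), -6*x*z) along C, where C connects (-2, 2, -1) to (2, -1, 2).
-30 - 2*cos(1) + 2*cos(2)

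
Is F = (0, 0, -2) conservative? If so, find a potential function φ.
Yes, F is conservative. φ = -2*z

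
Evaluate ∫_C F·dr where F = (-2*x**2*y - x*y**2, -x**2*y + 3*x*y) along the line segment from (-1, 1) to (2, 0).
-1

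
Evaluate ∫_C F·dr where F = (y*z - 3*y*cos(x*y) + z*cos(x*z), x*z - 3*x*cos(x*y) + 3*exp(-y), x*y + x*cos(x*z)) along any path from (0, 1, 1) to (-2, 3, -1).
3*sin(6) - 3*exp(-3) + sin(2) + 3*exp(-1) + 6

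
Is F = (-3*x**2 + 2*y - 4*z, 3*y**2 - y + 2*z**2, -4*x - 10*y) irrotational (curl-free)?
No, ∇×F = (-4*z - 10, 0, -2)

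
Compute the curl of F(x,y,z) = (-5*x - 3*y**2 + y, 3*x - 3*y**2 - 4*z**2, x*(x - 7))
(8*z, 7 - 2*x, 6*y + 2)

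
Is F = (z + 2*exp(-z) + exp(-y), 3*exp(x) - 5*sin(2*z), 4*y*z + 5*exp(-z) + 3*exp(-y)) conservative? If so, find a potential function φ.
No, ∇×F = (4*z + 10*cos(2*z) - 3*exp(-y), 1 - 2*exp(-z), 3*exp(x) + exp(-y)) ≠ 0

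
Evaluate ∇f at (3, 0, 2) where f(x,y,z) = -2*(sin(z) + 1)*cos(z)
(0, 0, -2*cos(4) + 2*sin(2))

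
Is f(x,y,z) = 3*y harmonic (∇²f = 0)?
Yes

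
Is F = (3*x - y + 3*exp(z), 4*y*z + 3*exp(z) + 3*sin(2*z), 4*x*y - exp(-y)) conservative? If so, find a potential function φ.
No, ∇×F = (4*x - 4*y - 3*exp(z) - 6*cos(2*z) + exp(-y), -4*y + 3*exp(z), 1) ≠ 0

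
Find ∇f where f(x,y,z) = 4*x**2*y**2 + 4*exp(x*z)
(8*x*y**2 + 4*z*exp(x*z), 8*x**2*y, 4*x*exp(x*z))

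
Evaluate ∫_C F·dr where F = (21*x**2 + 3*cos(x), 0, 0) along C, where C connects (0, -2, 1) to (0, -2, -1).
0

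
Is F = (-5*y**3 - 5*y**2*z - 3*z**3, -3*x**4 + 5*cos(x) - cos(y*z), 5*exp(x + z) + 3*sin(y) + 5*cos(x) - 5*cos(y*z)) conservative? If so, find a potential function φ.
No, ∇×F = (-y*sin(y*z) + 5*z*sin(y*z) + 3*cos(y), -5*y**2 - 9*z**2 - 5*exp(x + z) + 5*sin(x), -12*x**3 + 15*y**2 + 10*y*z - 5*sin(x)) ≠ 0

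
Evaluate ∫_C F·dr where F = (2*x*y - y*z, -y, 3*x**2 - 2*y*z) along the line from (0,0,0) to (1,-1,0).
-7/6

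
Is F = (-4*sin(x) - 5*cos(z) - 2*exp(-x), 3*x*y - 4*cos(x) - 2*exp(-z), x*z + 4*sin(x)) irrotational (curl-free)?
No, ∇×F = (-2*exp(-z), -z + 5*sin(z) - 4*cos(x), 3*y + 4*sin(x))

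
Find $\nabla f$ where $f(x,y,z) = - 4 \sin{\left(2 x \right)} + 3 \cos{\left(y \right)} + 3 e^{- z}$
(-8*cos(2*x), -3*sin(y), -3*exp(-z))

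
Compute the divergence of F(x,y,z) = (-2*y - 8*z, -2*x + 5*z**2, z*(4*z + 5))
8*z + 5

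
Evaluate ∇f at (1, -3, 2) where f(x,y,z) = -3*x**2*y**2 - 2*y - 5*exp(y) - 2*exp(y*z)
(-54, -5*exp(-3) - 4*exp(-6) + 16, 6*exp(-6))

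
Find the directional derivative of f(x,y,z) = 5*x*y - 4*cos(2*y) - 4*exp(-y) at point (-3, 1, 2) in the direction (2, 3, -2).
sqrt(17)*(-35*E + 12 + 24*E*sin(2))*exp(-1)/17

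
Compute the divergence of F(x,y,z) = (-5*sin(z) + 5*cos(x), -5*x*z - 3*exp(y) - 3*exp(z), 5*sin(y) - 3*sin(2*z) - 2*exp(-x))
-3*exp(y) - 5*sin(x) - 6*cos(2*z)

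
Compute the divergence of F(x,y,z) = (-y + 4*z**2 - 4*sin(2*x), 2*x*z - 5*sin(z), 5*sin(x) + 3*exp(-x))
-8*cos(2*x)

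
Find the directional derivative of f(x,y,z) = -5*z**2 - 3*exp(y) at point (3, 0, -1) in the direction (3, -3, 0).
3*sqrt(2)/2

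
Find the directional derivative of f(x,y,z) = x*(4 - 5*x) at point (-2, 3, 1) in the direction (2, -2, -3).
48*sqrt(17)/17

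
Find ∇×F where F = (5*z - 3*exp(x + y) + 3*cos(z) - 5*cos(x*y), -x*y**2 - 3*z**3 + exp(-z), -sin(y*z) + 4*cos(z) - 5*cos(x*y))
(5*x*sin(x*y) + 9*z**2 - z*cos(y*z) + exp(-z), -5*y*sin(x*y) - 3*sin(z) + 5, -5*x*sin(x*y) - y**2 + 3*exp(x + y))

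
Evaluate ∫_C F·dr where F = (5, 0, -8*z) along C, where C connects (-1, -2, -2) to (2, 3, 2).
15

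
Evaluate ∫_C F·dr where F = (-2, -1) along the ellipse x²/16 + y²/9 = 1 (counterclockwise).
0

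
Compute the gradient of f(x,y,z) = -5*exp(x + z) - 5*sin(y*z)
(-5*exp(x + z), -5*z*cos(y*z), -5*y*cos(y*z) - 5*exp(x + z))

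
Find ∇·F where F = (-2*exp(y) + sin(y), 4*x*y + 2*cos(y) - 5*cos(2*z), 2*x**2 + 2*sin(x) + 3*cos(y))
4*x - 2*sin(y)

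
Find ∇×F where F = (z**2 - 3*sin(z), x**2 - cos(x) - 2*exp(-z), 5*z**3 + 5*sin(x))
(-2*exp(-z), 2*z - 5*cos(x) - 3*cos(z), 2*x + sin(x))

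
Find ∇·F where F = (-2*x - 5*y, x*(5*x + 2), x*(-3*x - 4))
-2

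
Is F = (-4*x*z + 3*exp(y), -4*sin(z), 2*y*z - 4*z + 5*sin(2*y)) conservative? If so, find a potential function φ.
No, ∇×F = (2*z + 10*cos(2*y) + 4*cos(z), -4*x, -3*exp(y)) ≠ 0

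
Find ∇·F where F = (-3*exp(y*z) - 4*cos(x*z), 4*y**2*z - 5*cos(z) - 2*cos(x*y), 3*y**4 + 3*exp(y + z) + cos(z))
2*x*sin(x*y) + 8*y*z + 4*z*sin(x*z) + 3*exp(y + z) - sin(z)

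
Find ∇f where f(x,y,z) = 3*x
(3, 0, 0)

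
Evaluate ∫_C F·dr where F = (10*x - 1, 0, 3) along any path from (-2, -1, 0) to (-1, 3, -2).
-22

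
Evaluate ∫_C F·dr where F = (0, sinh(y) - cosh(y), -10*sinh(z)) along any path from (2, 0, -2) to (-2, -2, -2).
-1 + exp(2)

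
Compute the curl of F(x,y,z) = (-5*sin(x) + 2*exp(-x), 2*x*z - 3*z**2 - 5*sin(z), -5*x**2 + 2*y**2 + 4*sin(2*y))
(-2*x + 4*y + 6*z + 8*cos(2*y) + 5*cos(z), 10*x, 2*z)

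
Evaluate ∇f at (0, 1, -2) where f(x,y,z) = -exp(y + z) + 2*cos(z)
(0, -exp(-1), -exp(-1) + 2*sin(2))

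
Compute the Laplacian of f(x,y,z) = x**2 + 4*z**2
10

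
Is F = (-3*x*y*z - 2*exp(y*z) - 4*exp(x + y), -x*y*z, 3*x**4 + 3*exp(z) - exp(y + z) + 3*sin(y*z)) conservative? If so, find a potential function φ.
No, ∇×F = (x*y + 3*z*cos(y*z) - exp(y + z), -12*x**3 - 3*x*y - 2*y*exp(y*z), 3*x*z - y*z + 2*z*exp(y*z) + 4*exp(x + y)) ≠ 0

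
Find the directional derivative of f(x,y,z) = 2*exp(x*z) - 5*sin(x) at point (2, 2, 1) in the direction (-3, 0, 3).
sqrt(2)*(5*cos(2)/2 + exp(2))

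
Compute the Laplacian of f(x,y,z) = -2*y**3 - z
-12*y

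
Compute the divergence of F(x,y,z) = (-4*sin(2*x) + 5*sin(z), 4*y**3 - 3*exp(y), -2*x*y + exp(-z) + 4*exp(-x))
12*y**2 - 3*exp(y) - 8*cos(2*x) - exp(-z)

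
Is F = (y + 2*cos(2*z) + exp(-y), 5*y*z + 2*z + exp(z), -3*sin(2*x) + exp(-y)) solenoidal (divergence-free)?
No, ∇·F = 5*z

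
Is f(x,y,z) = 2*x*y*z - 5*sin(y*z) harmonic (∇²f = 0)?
No, ∇²f = 5*(y**2 + z**2)*sin(y*z)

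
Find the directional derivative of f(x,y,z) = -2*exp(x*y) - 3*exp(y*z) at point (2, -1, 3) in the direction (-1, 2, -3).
sqrt(14)*(-10*E - 27)*exp(-3)/14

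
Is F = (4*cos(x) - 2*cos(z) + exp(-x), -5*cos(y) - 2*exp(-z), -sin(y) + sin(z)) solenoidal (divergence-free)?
No, ∇·F = -4*sin(x) + 5*sin(y) + cos(z) - exp(-x)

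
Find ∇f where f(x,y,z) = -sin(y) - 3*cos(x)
(3*sin(x), -cos(y), 0)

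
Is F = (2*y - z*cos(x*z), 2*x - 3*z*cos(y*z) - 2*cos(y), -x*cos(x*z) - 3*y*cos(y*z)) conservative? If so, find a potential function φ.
Yes, F is conservative. φ = 2*x*y - 2*sin(y) - sin(x*z) - 3*sin(y*z)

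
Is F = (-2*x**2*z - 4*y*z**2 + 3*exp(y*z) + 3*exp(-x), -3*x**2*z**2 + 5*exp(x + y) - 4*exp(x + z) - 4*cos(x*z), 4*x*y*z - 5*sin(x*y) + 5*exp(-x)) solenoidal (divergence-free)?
No, ∇·F = 4*x*y - 4*x*z + 5*exp(x + y) - 3*exp(-x)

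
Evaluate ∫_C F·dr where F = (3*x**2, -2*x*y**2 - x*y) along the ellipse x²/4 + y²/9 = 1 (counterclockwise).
-27*pi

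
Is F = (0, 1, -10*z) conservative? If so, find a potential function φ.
Yes, F is conservative. φ = y - 5*z**2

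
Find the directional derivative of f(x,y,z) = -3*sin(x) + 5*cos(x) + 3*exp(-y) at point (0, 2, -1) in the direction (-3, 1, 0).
3*sqrt(10)*(-1 + 3*exp(2))*exp(-2)/10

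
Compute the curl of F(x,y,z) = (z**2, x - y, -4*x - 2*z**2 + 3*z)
(0, 2*z + 4, 1)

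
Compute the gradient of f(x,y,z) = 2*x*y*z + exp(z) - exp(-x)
(2*y*z + exp(-x), 2*x*z, 2*x*y + exp(z))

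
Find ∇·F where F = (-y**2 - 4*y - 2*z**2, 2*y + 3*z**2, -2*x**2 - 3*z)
-1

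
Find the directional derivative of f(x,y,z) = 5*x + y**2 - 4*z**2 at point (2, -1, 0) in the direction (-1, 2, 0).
-9*sqrt(5)/5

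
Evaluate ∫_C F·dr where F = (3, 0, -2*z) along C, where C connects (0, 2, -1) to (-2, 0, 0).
-5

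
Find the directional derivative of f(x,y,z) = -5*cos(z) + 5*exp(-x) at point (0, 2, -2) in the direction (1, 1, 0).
-5*sqrt(2)/2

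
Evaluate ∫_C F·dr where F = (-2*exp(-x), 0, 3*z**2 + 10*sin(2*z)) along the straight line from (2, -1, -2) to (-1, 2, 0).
5*cos(4) - 2*exp(-2) + 3 + 2*E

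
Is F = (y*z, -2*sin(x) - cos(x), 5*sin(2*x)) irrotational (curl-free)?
No, ∇×F = (0, y - 10*cos(2*x), -z + sin(x) - 2*cos(x))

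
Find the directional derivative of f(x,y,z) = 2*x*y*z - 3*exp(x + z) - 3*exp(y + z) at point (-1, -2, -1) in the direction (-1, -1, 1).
-2*sqrt(3)/3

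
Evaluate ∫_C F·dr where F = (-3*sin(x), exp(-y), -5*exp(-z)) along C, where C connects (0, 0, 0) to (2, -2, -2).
-7 + 3*cos(2) + 4*exp(2)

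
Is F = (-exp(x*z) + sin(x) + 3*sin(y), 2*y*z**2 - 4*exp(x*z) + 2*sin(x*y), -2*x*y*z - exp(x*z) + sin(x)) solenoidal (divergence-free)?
No, ∇·F = -2*x*y - x*exp(x*z) + 2*x*cos(x*y) + 2*z**2 - z*exp(x*z) + cos(x)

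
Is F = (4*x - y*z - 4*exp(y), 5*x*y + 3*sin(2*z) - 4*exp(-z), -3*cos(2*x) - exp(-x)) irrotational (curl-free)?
No, ∇×F = (-6*cos(2*z) - 4*exp(-z), -y - 6*sin(2*x) - exp(-x), 5*y + z + 4*exp(y))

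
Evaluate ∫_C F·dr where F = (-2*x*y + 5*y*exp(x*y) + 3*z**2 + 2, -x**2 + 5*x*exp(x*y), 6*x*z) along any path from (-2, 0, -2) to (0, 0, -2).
28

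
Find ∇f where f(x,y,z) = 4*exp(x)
(4*exp(x), 0, 0)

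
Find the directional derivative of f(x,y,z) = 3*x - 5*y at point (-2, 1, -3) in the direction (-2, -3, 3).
9*sqrt(22)/22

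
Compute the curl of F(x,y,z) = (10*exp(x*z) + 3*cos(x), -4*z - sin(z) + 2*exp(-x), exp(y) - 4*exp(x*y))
(-4*x*exp(x*y) + exp(y) + cos(z) + 4, 10*x*exp(x*z) + 4*y*exp(x*y), -2*exp(-x))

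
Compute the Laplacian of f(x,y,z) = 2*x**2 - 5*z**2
-6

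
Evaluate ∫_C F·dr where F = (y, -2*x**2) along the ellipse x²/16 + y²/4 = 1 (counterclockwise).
-8*pi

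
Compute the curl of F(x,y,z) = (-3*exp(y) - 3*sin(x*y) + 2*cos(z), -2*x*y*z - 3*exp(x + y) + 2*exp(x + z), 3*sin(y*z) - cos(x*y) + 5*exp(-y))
(2*x*y + x*sin(x*y) + 3*z*cos(y*z) - 2*exp(x + z) - 5*exp(-y), -y*sin(x*y) - 2*sin(z), 3*x*cos(x*y) - 2*y*z + 3*exp(y) - 3*exp(x + y) + 2*exp(x + z))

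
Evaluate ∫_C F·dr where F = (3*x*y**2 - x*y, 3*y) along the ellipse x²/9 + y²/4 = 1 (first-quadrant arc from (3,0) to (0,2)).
-15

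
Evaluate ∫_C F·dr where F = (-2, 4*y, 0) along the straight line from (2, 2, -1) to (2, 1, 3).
-6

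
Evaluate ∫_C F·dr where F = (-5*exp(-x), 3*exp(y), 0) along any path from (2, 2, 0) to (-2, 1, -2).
(-5 + (3 + 2*E)*exp(3))*exp(-2)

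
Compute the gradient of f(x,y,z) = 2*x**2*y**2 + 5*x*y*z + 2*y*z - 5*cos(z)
(y*(4*x*y + 5*z), 4*x**2*y + 5*x*z + 2*z, 5*x*y + 2*y + 5*sin(z))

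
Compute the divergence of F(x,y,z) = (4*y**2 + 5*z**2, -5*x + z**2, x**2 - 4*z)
-4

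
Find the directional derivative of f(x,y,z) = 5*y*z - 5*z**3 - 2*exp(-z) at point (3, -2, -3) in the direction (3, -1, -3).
6*sqrt(19)*(75 - exp(3))/19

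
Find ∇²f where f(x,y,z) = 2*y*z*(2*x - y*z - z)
-4*y*(y + 1) - 4*z**2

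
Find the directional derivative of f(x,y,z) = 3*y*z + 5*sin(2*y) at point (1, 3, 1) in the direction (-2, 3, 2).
3*sqrt(17)*(9 + 10*cos(6))/17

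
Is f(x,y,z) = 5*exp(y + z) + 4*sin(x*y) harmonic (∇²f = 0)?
No, ∇²f = -4*x**2*sin(x*y) - 4*y**2*sin(x*y) + 10*exp(y + z)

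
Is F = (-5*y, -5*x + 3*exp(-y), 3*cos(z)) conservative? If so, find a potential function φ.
Yes, F is conservative. φ = -5*x*y + 3*sin(z) - 3*exp(-y)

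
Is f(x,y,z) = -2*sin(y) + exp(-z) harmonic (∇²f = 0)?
No, ∇²f = 2*sin(y) + exp(-z)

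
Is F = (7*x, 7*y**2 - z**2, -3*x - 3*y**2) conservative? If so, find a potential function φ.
No, ∇×F = (-6*y + 2*z, 3, 0) ≠ 0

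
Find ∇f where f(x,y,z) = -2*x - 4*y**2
(-2, -8*y, 0)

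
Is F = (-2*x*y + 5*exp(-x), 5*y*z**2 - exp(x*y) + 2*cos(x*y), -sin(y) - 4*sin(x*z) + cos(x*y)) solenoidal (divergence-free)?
No, ∇·F = -x*exp(x*y) - 2*x*sin(x*y) - 4*x*cos(x*z) - 2*y + 5*z**2 - 5*exp(-x)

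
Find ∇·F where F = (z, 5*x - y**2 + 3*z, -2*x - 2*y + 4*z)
4 - 2*y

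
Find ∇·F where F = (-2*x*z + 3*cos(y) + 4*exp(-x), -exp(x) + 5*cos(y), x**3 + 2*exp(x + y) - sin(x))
-2*z - 5*sin(y) - 4*exp(-x)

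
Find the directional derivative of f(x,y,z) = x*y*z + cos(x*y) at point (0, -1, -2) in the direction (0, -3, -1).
0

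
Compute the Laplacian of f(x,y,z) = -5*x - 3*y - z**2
-2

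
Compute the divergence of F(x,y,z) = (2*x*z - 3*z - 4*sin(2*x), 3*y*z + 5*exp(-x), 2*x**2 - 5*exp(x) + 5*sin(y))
5*z - 8*cos(2*x)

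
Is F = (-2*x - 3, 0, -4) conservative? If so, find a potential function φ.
Yes, F is conservative. φ = -x**2 - 3*x - 4*z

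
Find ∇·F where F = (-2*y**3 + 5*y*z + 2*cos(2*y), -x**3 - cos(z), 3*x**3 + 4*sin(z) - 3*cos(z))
3*sin(z) + 4*cos(z)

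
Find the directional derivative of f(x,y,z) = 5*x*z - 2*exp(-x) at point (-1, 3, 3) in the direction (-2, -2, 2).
2*sqrt(3)*(-10 - E)/3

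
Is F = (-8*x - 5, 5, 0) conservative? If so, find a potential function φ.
Yes, F is conservative. φ = -4*x**2 - 5*x + 5*y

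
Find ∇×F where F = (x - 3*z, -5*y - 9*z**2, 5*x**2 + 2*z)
(18*z, -10*x - 3, 0)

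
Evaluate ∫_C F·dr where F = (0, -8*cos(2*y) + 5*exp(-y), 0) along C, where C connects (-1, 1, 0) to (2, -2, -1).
-5*exp(2) + 4*sin(4) + 5*exp(-1) + 4*sin(2)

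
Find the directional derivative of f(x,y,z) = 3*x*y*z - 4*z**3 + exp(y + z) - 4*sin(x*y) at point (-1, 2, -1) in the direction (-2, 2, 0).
sqrt(2)*(12*cos(2) + E + 9)/2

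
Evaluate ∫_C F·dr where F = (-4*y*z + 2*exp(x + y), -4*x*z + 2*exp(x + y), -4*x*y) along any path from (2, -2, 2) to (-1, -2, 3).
-58 + 2*exp(-3)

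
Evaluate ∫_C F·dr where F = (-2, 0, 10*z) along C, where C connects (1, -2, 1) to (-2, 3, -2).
21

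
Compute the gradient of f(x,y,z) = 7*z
(0, 0, 7)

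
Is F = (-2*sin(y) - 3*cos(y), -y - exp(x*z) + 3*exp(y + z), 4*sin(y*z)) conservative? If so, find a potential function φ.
No, ∇×F = (x*exp(x*z) + 4*z*cos(y*z) - 3*exp(y + z), 0, -z*exp(x*z) - 3*sin(y) + 2*cos(y)) ≠ 0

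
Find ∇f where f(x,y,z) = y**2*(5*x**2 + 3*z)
(10*x*y**2, 2*y*(5*x**2 + 3*z), 3*y**2)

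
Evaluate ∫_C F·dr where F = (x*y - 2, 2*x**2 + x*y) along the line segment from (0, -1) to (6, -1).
-30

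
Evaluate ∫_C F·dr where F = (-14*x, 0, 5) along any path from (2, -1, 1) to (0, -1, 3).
38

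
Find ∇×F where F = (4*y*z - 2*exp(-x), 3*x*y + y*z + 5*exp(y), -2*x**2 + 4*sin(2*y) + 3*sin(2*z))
(-y + 8*cos(2*y), 4*x + 4*y, 3*y - 4*z)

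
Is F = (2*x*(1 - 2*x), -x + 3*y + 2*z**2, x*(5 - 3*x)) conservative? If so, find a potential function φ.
No, ∇×F = (-4*z, 6*x - 5, -1) ≠ 0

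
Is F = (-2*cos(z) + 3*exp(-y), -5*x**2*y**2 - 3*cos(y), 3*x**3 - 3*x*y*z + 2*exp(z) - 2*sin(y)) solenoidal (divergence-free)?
No, ∇·F = -10*x**2*y - 3*x*y + 2*exp(z) + 3*sin(y)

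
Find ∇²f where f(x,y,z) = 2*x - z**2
-2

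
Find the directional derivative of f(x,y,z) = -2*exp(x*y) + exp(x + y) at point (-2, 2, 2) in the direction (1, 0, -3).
sqrt(10)*(-4 + exp(4))*exp(-4)/10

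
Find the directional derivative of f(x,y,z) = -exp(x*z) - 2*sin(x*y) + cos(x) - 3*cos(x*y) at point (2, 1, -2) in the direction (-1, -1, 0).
sqrt(2)*(-4*exp(4)*sin(2) + 3*exp(4)*cos(2) - 1)*exp(-4)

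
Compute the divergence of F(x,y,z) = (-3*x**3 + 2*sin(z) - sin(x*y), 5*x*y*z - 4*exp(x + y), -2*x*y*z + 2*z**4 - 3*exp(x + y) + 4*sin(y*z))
-9*x**2 - 2*x*y + 5*x*z - y*cos(x*y) + 4*y*cos(y*z) + 8*z**3 - 4*exp(x + y)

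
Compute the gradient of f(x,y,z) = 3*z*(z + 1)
(0, 0, 6*z + 3)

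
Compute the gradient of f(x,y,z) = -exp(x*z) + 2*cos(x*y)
(-2*y*sin(x*y) - z*exp(x*z), -2*x*sin(x*y), -x*exp(x*z))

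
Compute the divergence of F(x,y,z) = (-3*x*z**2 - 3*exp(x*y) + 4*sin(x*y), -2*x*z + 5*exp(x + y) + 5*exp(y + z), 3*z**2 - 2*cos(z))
-3*y*exp(x*y) + 4*y*cos(x*y) - 3*z**2 + 6*z + 5*exp(x + y) + 5*exp(y + z) + 2*sin(z)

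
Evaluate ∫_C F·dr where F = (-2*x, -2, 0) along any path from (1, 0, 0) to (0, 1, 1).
-1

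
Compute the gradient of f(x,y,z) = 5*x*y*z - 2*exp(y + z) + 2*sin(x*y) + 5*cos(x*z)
(5*y*z + 2*y*cos(x*y) - 5*z*sin(x*z), 5*x*z + 2*x*cos(x*y) - 2*exp(y + z), 5*x*y - 5*x*sin(x*z) - 2*exp(y + z))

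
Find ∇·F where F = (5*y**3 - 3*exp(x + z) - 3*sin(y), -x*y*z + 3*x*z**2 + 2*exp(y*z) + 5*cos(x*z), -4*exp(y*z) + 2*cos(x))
-x*z - 4*y*exp(y*z) + 2*z*exp(y*z) - 3*exp(x + z)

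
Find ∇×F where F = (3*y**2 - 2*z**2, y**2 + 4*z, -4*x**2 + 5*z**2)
(-4, 8*x - 4*z, -6*y)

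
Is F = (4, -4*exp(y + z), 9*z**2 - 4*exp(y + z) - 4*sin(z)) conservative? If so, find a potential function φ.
Yes, F is conservative. φ = 4*x + 3*z**3 - 4*exp(y + z) + 4*cos(z)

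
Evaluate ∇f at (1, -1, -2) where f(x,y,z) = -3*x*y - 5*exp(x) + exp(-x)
(-5*E - exp(-1) + 3, -3, 0)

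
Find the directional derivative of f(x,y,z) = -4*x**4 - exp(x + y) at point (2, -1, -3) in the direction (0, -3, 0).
E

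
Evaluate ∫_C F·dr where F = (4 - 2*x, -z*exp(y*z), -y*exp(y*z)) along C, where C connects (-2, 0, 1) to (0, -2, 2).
13 - exp(-4)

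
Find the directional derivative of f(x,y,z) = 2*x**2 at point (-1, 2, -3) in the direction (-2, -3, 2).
8*sqrt(17)/17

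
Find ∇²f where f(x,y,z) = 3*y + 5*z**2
10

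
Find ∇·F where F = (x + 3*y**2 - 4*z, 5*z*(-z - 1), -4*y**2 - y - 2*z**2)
1 - 4*z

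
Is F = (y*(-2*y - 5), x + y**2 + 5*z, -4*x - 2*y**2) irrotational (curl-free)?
No, ∇×F = (-4*y - 5, 4, 4*y + 6)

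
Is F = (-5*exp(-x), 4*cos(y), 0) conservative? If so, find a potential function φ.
Yes, F is conservative. φ = 4*sin(y) + 5*exp(-x)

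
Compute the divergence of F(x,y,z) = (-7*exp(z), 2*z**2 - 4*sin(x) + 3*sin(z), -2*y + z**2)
2*z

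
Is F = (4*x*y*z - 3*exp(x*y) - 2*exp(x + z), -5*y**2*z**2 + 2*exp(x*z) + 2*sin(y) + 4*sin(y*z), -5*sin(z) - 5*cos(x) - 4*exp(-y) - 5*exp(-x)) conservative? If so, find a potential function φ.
No, ∇×F = (-2*x*exp(x*z) + 10*y**2*z - 4*y*cos(y*z) + 4*exp(-y), 4*x*y - 2*exp(x + z) - 5*sin(x) - 5*exp(-x), -4*x*z + 3*x*exp(x*y) + 2*z*exp(x*z)) ≠ 0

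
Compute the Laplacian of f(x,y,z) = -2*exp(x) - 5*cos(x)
-2*exp(x) + 5*cos(x)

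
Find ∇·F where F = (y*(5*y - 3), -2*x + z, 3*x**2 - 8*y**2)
0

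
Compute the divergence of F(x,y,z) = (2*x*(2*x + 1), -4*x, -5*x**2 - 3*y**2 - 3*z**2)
8*x - 6*z + 2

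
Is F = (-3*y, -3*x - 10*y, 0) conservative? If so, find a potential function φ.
Yes, F is conservative. φ = y*(-3*x - 5*y)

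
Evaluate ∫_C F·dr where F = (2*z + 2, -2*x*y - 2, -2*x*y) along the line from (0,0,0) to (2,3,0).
-14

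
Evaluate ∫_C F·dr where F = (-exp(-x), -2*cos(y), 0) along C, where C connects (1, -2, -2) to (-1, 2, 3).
-4*sin(2) - exp(-1) + E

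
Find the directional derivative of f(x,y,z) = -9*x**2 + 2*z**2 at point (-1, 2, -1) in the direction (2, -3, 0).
36*sqrt(13)/13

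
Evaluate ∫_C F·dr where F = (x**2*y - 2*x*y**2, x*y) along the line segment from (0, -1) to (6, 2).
45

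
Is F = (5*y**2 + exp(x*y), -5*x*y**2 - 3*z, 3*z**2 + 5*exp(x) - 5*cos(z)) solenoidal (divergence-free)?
No, ∇·F = -10*x*y + y*exp(x*y) + 6*z + 5*sin(z)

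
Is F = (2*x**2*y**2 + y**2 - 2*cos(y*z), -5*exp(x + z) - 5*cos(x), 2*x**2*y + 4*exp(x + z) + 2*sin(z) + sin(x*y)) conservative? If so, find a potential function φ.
No, ∇×F = (2*x**2 + x*cos(x*y) + 5*exp(x + z), -4*x*y + 2*y*sin(y*z) - y*cos(x*y) - 4*exp(x + z), -4*x**2*y - 2*y - 2*z*sin(y*z) - 5*exp(x + z) + 5*sin(x)) ≠ 0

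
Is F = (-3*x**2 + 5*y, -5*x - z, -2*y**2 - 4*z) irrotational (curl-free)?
No, ∇×F = (1 - 4*y, 0, -10)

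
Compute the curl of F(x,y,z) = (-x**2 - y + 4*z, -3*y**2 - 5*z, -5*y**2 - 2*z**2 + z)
(5 - 10*y, 4, 1)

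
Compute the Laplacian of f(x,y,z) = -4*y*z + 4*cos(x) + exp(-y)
-4*cos(x) + exp(-y)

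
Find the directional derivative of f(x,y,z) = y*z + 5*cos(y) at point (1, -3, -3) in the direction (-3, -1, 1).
-5*sqrt(11)*sin(3)/11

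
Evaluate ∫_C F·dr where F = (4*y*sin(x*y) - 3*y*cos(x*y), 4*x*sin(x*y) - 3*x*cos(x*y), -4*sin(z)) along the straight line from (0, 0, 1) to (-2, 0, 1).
0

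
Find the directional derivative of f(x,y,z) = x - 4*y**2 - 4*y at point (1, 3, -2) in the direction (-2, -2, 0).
27*sqrt(2)/2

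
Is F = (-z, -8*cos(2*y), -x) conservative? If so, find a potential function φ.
Yes, F is conservative. φ = -x*z - 4*sin(2*y)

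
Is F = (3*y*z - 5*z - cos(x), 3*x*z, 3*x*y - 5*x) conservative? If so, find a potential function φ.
Yes, F is conservative. φ = 3*x*y*z - 5*x*z - sin(x)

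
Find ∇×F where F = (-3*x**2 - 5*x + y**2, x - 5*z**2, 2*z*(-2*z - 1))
(10*z, 0, 1 - 2*y)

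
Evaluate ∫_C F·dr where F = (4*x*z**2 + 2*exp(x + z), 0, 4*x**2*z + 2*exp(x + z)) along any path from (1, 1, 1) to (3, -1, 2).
-2*exp(2) + 70 + 2*exp(5)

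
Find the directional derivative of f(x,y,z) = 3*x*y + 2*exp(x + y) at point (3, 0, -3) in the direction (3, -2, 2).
2*sqrt(17)*(-9 + exp(3))/17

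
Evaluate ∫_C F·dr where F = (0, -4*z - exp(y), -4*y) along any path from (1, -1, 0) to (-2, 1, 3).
-12 - 2*sinh(1)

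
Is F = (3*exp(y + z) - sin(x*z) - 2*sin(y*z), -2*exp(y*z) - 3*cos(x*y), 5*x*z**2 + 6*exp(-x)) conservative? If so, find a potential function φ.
No, ∇×F = (2*y*exp(y*z), -x*cos(x*z) - 2*y*cos(y*z) - 5*z**2 + 3*exp(y + z) + 6*exp(-x), 3*y*sin(x*y) + 2*z*cos(y*z) - 3*exp(y + z)) ≠ 0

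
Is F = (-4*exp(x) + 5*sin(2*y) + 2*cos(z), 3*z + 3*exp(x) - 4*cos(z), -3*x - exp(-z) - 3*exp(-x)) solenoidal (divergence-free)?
No, ∇·F = -4*exp(x) + exp(-z)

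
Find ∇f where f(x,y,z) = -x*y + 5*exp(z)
(-y, -x, 5*exp(z))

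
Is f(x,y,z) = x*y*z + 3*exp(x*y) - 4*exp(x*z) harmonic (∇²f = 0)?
No, ∇²f = 3*x**2*exp(x*y) - 4*x**2*exp(x*z) + 3*y**2*exp(x*y) - 4*z**2*exp(x*z)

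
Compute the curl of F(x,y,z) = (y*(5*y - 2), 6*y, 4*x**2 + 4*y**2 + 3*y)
(8*y + 3, -8*x, 2 - 10*y)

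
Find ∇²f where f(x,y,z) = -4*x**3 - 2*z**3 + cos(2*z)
-24*x - 12*z - 4*cos(2*z)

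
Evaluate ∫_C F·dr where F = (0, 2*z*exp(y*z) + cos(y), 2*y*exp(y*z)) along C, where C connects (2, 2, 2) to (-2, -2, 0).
-2*exp(4) - 2*sin(2) + 2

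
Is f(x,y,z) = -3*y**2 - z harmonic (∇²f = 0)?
No, ∇²f = -6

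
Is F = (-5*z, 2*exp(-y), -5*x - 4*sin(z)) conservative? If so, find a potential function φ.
Yes, F is conservative. φ = -5*x*z + 4*cos(z) - 2*exp(-y)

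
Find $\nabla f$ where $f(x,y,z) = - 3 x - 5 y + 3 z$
(-3, -5, 3)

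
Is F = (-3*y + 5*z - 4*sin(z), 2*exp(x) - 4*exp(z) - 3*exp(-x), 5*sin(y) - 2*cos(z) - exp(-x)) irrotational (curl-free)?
No, ∇×F = (4*exp(z) + 5*cos(y), -4*cos(z) + 5 - exp(-x), -sinh(x) + 5*cosh(x) + 3)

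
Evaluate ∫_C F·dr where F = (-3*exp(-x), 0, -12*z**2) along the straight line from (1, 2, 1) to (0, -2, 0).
7 - 3*exp(-1)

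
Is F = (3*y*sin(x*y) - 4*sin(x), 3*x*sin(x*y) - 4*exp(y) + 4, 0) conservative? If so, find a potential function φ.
Yes, F is conservative. φ = 4*y - 4*exp(y) + 4*cos(x) - 3*cos(x*y)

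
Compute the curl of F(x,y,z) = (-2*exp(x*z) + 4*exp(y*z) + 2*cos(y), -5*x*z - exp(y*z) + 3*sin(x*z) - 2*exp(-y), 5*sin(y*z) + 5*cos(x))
(-3*x*cos(x*z) + 5*x + y*exp(y*z) + 5*z*cos(y*z), -2*x*exp(x*z) + 4*y*exp(y*z) + 5*sin(x), -4*z*exp(y*z) + 3*z*cos(x*z) - 5*z + 2*sin(y))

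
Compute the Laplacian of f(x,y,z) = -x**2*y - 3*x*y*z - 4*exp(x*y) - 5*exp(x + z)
-4*x**2*exp(x*y) - 4*y**2*exp(x*y) - 2*y - 10*exp(x + z)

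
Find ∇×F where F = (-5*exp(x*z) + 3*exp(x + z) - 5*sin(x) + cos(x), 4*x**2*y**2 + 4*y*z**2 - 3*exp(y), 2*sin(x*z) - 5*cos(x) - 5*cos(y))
(-8*y*z + 5*sin(y), -5*x*exp(x*z) - 2*z*cos(x*z) + 3*exp(x + z) - 5*sin(x), 8*x*y**2)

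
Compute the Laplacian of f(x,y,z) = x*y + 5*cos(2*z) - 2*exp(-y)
-20*cos(2*z) - 2*exp(-y)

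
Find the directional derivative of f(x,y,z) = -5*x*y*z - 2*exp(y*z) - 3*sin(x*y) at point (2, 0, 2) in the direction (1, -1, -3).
30*sqrt(11)/11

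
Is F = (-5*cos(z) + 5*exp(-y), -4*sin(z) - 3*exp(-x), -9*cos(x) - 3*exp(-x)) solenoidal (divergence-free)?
Yes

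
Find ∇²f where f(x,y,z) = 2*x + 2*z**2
4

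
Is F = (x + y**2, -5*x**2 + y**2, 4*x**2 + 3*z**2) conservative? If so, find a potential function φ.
No, ∇×F = (0, -8*x, -10*x - 2*y) ≠ 0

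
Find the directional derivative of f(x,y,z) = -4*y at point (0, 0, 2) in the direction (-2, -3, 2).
12*sqrt(17)/17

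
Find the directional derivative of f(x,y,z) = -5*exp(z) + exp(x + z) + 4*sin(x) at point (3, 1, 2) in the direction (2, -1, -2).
8*cos(3)/3 + 10*exp(2)/3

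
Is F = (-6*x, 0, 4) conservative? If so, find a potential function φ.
Yes, F is conservative. φ = -3*x**2 + 4*z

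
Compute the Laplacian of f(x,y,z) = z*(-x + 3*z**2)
18*z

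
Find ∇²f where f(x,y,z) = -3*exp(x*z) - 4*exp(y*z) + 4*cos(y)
-3*x**2*exp(x*z) - 4*y**2*exp(y*z) - 3*z**2*exp(x*z) - 4*z**2*exp(y*z) - 4*cos(y)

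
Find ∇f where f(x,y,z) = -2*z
(0, 0, -2)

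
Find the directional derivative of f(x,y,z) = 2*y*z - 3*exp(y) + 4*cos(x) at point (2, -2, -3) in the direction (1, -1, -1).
sqrt(3)*(-4*exp(2)*sin(2) + 3 + 10*exp(2))*exp(-2)/3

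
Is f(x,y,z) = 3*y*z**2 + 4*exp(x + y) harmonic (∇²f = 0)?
No, ∇²f = 6*y + 8*exp(x + y)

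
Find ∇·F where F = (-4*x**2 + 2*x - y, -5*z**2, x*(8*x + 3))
2 - 8*x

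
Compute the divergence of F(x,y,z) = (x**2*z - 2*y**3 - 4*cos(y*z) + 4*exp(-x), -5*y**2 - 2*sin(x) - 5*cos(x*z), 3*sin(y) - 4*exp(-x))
2*x*z - 10*y - 4*exp(-x)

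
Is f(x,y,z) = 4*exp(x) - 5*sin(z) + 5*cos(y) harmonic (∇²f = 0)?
No, ∇²f = 4*exp(x) + 5*sin(z) - 5*cos(y)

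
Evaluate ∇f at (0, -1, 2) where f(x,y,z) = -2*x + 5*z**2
(-2, 0, 20)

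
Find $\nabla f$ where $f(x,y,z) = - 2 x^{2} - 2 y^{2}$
(-4*x, -4*y, 0)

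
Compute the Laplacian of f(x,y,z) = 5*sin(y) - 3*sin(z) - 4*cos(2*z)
-5*sin(y) + 3*sin(z) + 16*cos(2*z)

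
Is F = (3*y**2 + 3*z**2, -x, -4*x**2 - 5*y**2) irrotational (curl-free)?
No, ∇×F = (-10*y, 8*x + 6*z, -6*y - 1)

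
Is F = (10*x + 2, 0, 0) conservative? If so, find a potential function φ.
Yes, F is conservative. φ = x*(5*x + 2)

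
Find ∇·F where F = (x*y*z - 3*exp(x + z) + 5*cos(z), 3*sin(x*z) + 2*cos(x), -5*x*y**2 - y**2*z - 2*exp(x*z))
-2*x*exp(x*z) - y**2 + y*z - 3*exp(x + z)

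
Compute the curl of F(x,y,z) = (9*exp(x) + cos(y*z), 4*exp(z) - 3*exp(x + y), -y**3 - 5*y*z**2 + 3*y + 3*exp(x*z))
(-3*y**2 - 5*z**2 - 4*exp(z) + 3, -y*sin(y*z) - 3*z*exp(x*z), z*sin(y*z) - 3*exp(x + y))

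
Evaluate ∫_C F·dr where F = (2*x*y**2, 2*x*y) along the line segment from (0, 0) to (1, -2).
14/3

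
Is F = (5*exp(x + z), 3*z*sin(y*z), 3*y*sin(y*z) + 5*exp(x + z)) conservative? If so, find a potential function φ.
Yes, F is conservative. φ = 5*exp(x + z) - 3*cos(y*z)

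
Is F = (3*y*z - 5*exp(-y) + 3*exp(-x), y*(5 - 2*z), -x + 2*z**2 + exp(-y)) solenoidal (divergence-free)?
No, ∇·F = 2*z + 5 - 3*exp(-x)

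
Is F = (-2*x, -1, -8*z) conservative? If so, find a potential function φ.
Yes, F is conservative. φ = -x**2 - y - 4*z**2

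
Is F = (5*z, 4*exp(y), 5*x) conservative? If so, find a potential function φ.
Yes, F is conservative. φ = 5*x*z + 4*exp(y)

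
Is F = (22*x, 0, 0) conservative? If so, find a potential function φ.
Yes, F is conservative. φ = 11*x**2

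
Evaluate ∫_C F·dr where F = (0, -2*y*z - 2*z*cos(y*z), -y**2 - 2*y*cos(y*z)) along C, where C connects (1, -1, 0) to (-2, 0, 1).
0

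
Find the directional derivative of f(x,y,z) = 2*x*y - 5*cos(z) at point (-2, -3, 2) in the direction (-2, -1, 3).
sqrt(14)*(15*sin(2) + 16)/14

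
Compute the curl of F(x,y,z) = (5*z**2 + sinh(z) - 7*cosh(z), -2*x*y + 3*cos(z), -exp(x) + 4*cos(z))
(3*sin(z), 10*z + exp(x) - 7*sinh(z) + cosh(z), -2*y)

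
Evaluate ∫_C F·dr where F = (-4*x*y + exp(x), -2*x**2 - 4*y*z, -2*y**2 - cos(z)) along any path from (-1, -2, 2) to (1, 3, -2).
-exp(-1) + 2*sin(2) + E + 42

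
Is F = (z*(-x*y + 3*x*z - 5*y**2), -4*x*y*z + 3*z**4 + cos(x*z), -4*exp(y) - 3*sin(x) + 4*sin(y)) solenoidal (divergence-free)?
No, ∇·F = z*(-4*x - y + 3*z)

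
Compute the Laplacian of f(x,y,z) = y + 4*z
0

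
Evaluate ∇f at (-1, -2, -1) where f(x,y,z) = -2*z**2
(0, 0, 4)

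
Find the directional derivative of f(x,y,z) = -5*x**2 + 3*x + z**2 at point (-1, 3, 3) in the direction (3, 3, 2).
51*sqrt(22)/22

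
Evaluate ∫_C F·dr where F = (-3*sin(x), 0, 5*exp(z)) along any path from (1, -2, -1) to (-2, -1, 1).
-3*cos(1) + 3*cos(2) + 10*sinh(1)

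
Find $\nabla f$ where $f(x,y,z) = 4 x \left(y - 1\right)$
(4*y - 4, 4*x, 0)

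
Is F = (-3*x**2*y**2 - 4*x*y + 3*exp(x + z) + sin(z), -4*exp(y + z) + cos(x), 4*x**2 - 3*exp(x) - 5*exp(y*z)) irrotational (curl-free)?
No, ∇×F = (-5*z*exp(y*z) + 4*exp(y + z), -8*x + 3*exp(x) + 3*exp(x + z) + cos(z), 6*x**2*y + 4*x - sin(x))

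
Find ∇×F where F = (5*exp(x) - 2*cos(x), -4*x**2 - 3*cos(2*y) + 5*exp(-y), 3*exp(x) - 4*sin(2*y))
(-8*cos(2*y), -3*exp(x), -8*x)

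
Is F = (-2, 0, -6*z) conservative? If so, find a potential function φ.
Yes, F is conservative. φ = -2*x - 3*z**2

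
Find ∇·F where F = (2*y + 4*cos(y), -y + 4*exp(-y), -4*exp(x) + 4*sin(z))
4*cos(z) - 1 - 4*exp(-y)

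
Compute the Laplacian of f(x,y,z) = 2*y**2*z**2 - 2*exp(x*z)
-2*x**2*exp(x*z) + 4*y**2 - 2*z**2*exp(x*z) + 4*z**2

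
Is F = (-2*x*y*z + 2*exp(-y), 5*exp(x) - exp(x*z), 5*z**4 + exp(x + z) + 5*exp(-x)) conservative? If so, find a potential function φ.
No, ∇×F = (x*exp(x*z), -2*x*y - exp(x + z) + 5*exp(-x), 2*x*z - z*exp(x*z) + 5*exp(x) + 2*exp(-y)) ≠ 0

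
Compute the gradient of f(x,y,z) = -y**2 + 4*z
(0, -2*y, 4)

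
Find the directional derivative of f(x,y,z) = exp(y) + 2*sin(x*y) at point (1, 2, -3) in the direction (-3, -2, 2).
-2*sqrt(17)*(8*cos(2) + exp(2))/17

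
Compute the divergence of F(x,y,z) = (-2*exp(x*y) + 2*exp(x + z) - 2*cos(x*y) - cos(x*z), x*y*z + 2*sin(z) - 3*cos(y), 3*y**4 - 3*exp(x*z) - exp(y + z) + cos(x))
x*z - 3*x*exp(x*z) - 2*y*exp(x*y) + 2*y*sin(x*y) + z*sin(x*z) + 2*exp(x + z) - exp(y + z) + 3*sin(y)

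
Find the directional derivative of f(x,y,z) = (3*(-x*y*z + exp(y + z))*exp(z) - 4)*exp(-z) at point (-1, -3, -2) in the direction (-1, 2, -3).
3*sqrt(14)*(-4*exp(7) - 1 + 11*exp(5))*exp(-5)/14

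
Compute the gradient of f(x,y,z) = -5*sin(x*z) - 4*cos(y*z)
(-5*z*cos(x*z), 4*z*sin(y*z), -5*x*cos(x*z) + 4*y*sin(y*z))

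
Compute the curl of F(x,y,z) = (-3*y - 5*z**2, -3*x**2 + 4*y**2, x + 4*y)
(4, -10*z - 1, 3 - 6*x)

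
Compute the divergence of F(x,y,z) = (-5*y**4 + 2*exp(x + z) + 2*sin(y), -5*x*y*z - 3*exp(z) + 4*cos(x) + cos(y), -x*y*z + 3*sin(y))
-x*y - 5*x*z + 2*exp(x + z) - sin(y)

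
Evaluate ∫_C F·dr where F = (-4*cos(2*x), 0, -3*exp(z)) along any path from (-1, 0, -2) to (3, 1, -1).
-2*sin(2) - 3*exp(-1) + 3*exp(-2) - 2*sin(6)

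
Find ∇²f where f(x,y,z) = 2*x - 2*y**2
-4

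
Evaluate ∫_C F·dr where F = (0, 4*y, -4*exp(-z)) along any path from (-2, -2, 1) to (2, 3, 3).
-4*exp(-1) + 4*exp(-3) + 10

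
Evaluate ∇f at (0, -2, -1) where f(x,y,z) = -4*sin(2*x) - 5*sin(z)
(-8, 0, -5*cos(1))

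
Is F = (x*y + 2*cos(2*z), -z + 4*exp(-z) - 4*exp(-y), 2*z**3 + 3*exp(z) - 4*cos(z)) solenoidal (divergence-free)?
No, ∇·F = y + 6*z**2 + 3*exp(z) + 4*sin(z) + 4*exp(-y)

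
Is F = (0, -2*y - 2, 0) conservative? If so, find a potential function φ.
Yes, F is conservative. φ = y*(-y - 2)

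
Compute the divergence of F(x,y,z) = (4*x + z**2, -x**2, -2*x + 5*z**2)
10*z + 4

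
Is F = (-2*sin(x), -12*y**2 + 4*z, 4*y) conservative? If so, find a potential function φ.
Yes, F is conservative. φ = -4*y**3 + 4*y*z + 2*cos(x)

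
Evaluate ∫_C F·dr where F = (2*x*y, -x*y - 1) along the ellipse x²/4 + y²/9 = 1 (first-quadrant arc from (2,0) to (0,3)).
-17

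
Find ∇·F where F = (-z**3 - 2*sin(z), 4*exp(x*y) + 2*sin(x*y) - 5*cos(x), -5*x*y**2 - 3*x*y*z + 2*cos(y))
x*(-3*y + 4*exp(x*y) + 2*cos(x*y))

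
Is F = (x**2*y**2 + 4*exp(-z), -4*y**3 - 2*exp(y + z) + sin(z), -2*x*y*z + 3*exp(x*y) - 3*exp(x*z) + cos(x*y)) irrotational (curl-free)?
No, ∇×F = (-2*x*z + 3*x*exp(x*y) - x*sin(x*y) + 2*exp(y + z) - cos(z), 2*y*z - 3*y*exp(x*y) + y*sin(x*y) + 3*z*exp(x*z) - 4*exp(-z), -2*x**2*y)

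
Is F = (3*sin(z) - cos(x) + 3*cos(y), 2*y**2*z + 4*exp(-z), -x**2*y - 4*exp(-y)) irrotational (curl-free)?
No, ∇×F = (-x**2 - 2*y**2 + 4*exp(-z) + 4*exp(-y), 2*x*y + 3*cos(z), 3*sin(y))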